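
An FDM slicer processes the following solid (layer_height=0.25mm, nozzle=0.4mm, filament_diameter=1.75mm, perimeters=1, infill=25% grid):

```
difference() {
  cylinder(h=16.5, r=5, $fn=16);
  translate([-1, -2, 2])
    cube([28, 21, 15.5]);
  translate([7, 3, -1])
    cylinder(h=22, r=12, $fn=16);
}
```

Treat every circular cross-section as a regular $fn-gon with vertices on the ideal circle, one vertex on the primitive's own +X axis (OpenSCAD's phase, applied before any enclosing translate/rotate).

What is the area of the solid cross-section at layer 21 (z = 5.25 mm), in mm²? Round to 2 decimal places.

At z = 5.25 mm: the cylinder: section is a regular 16-gon, circumradius r=5 (area = (16/2)·5.000²·sin(360°/16) = 76.54 mm²); the 28×21 cube at (-1, -2) contributes its full rectangle (area 588.00 mm²); the r=12 cylinder at (7, 3) gives a regular 16-gon of circumradius 12 (constant along its height) (area = (16/2)·12.000²·sin(360°/16) = 440.85 mm²); Subtracting the remaining from the first: starting from the r=5 cylinder (76.54 mm²), the 28×21 cube at (-1, -2) partially overlaps it — only the 35.64 mm² overlap (of its 588.00 mm²) is removed, clipping the outline; the r=12 cylinder at (7, 3) partially overlaps it — only the 37.74 mm² overlap (of its 440.85 mm²) is removed, clipping the outline — area = 3.16 mm². Overall, the cross-section is a single solid region. Net area = 3.16 mm².

3.16 mm²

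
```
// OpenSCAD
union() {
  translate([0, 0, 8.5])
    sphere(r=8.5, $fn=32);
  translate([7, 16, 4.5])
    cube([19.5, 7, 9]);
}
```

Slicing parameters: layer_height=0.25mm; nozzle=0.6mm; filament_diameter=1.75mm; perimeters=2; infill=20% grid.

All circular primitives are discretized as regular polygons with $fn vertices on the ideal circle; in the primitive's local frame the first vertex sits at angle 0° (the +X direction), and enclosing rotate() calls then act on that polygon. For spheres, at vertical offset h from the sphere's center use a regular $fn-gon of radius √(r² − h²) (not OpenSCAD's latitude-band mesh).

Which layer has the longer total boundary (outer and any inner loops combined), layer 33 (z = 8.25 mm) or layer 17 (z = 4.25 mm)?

Layer 33 (z = 8.25): the r=8.5 sphere contributes a regular 32-gon of circumradius √(8.5²−0.25²) = 8.496 (perimeter = 2·32·8.496·sin(180°/32) = 53.30 mm); the cube at (7, 16) (footprint 19.5×7) is included at this height (perimeter 53.00 mm); Taking the union: the 2 present regions are separate (no shared area or edge), so areas and boundary lengths simply add and each stays a separate island — boundary = 106.30 mm. So its perimeter = 106.30 mm. Layer 17 (z = 4.25): the r=8.5 sphere slices to a regular 32-gon of circumradius 7.361 (√(r²−h²) with h=4.25 from center) (perimeter = 2·32·7.361·sin(180°/32) = 46.18 mm); the cube at (7, 16) is absent (z outside [4.5, 13.5]); Merging all regions: only the r=8.5 sphere is present, so the union is just that shape — boundary = 46.18 mm. So its perimeter = 46.18 mm. Layer 33 is larger (106.30 vs 46.18 mm).

layer 33 (z = 8.25 mm)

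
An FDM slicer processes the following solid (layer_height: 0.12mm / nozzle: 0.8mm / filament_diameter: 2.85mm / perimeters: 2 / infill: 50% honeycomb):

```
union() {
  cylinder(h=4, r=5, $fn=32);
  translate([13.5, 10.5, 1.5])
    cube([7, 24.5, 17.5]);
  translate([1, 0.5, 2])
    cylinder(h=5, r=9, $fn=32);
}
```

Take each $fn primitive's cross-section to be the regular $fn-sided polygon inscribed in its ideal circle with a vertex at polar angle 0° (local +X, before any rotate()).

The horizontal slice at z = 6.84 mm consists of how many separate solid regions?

2

At z = 6.84 mm: the cylinder is absent (z outside [0, 4]); the 7×24.5 cube at (13.5, 10.5) contributes its full rectangle; the r=9 cylinder at (1, 0.5) gives a regular 32-gon of circumradius 9 (constant along its height); Merging all regions: the 2 present regions are separate (no shared area or edge), so areas and boundary lengths simply add and each stays a separate island — 2 connected regions. The result has 2 disconnected regions.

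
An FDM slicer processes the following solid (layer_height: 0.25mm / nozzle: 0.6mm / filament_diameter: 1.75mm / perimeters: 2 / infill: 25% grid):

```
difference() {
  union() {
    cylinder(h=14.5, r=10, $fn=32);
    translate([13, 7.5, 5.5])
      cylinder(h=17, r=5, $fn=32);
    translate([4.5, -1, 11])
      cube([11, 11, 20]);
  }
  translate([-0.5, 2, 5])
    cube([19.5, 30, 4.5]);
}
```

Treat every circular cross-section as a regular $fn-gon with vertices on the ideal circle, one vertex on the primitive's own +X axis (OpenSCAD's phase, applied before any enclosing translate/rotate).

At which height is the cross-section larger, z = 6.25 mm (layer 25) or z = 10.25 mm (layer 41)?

Layer 25 (z = 6.25): the r=10 cylinder contributes a regular 32-gon of circumradius 10 (area = (32/2)·10.000²·sin(360°/32) = 312.14 mm²); the r=5 cylinder at (13, 7.5) gives a regular 32-gon of circumradius 5 (constant along its height) (area = (32/2)·5.000²·sin(360°/32) = 78.04 mm²); the cube at (4.5, -1) is absent (z outside [11, 31]); Combining (union): the 2 present regions are separate (no shared area or edge), so areas and boundary lengths simply add and each stays a separate island — area = 390.18 mm²; the cube at (-0.5, 2) is present — its section is the full 19.5×30 rectangle (area 585.00 mm²); Taking the first minus the rest: starting from that combined region (390.18 mm²), the 19.5×30 cube at (-0.5, 2) partially overlaps it — only the 140.26 mm² overlap (of its 585.00 mm²) is removed, clipping the outline — area = 249.92 mm². So its area = 249.92 mm². Layer 41 (z = 10.25): the cylinder: section is a regular 32-gon, circumradius r=10 (area = (32/2)·10.000²·sin(360°/32) = 312.14 mm²); the cylinder at (13, 7.5): section is a regular 32-gon, circumradius r=5 (area = (32/2)·5.000²·sin(360°/32) = 78.04 mm²); the cube at (4.5, -1) does not reach this height (z outside [11, 31]); Merging all regions: the 2 present regions are separate (no shared area or edge), so areas and boundary lengths simply add and each stays a separate island — area = 390.18 mm²; the cube at (-0.5, 2) is absent (z outside [5, 9.5]); After the difference (first − rest): none of the subtracted shapes is present at this height, so that combined region is unchanged — area = 390.18 mm². So its area = 390.18 mm². Layer 41 is larger (390.18 vs 249.92 mm²).

layer 41 (z = 10.25 mm)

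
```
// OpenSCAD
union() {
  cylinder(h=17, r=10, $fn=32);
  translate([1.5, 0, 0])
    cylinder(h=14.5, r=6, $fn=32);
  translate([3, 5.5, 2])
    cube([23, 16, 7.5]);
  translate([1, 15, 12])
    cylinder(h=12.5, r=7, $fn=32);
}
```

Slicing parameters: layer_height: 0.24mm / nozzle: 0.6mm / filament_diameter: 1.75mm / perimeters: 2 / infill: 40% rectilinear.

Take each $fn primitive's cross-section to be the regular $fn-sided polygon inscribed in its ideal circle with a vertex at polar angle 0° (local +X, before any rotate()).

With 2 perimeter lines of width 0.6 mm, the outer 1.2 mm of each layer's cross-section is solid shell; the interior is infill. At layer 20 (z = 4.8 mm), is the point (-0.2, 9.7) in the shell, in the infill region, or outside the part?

At z = 4.8 mm: the r=10 cylinder contributes a regular 32-gon of circumradius 10; the r=6 cylinder at (1.5, 0) contributes a regular 32-gon of circumradius 6; the 23×16 cube at (3, 5.5) contributes its full rectangle; the cylinder at (1, 15) is not intersected at this z (z outside [12, 24.5]); Merging all regions: the regions partially overlap (shared area 125.57 mm²), so overlapping operands fuse into one piece — 1 connected region. Overall, the cross-section is a single solid region. The nearest boundary edge runs (-1.95, 9.81)→(0.00, 10.00); distance from the point to it = 0.28 mm. The point is inside the cross-section, 0.28 mm from the nearest boundary — within the 1.2 mm shell band (2 × 0.6).

shell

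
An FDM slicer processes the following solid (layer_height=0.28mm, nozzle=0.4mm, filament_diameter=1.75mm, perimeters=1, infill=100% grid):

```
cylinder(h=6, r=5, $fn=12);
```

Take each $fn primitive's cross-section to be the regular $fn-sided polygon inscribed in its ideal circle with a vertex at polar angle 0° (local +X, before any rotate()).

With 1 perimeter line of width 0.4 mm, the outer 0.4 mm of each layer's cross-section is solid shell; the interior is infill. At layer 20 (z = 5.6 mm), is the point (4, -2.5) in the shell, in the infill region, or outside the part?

At z = 5.6 mm: the r=5 cylinder gives a regular 12-gon of circumradius 5 (constant along its height). Overall, the cross-section is a single solid region. The nearest boundary edge runs (2.50, -4.33)→(4.33, -2.50); distance from the point to it = 0.23 mm. The point is inside the cross-section, 0.23 mm from the nearest boundary — within the 0.4 mm shell band (1 × 0.4).

shell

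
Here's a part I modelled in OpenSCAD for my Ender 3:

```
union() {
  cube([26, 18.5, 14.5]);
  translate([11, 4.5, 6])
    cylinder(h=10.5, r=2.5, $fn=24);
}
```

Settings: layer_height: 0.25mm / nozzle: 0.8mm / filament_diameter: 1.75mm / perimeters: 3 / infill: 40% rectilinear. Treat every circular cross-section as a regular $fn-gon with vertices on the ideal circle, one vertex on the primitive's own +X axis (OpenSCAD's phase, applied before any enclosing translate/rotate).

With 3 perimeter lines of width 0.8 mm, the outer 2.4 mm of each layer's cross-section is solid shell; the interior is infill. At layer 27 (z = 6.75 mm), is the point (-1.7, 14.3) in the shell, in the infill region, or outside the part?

outside

At z = 6.75 mm: the cube is present — its section is the full 26×18.5 rectangle; the cylinder at (11, 4.5): section is a regular 24-gon, circumradius r=2.5; Combining (union): the r=2.5 cylinder at (11, 4.5) lies entirely inside the 26×18.5 cube, so the union is just the 26×18.5 cube — 1 connected region. Overall, the cross-section is a single solid region. The nearest boundary edge runs (0.00, 0.00)→(0.00, 18.50); distance from the point to it = 1.70 mm. The point is not inside any of the regions above, so it lies outside the cross-section (1.70 mm from the nearest boundary).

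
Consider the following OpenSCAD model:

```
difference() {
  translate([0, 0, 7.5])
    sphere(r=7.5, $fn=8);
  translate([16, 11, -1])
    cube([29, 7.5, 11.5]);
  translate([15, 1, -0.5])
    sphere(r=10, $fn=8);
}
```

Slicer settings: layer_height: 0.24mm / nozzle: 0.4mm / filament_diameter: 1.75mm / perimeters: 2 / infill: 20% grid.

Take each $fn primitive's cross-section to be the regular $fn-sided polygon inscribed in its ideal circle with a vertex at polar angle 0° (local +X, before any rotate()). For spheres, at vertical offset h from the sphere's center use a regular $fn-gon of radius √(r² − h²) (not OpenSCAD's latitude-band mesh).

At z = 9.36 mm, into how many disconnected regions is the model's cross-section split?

At z = 9.36 mm: the r=7.5 sphere contributes a regular 8-gon of circumradius √(7.5²−1.86²) = 7.266; the cube at (16, 11) (footprint 29×7.5) is included at this height; the sphere at (15, 1): section is a regular 8-gon, circumradius = √(r²−h²) = √(10²−9.86²) = 1.667; Subtracting the remaining from the first: starting from the r=7.5 sphere, the 29×7.5 cube at (16, 11) misses the remaining region (no effect); the r=10 sphere at (15, 1) misses the remaining region (no effect) — 1 connected region. The result has 1 disconnected region.

1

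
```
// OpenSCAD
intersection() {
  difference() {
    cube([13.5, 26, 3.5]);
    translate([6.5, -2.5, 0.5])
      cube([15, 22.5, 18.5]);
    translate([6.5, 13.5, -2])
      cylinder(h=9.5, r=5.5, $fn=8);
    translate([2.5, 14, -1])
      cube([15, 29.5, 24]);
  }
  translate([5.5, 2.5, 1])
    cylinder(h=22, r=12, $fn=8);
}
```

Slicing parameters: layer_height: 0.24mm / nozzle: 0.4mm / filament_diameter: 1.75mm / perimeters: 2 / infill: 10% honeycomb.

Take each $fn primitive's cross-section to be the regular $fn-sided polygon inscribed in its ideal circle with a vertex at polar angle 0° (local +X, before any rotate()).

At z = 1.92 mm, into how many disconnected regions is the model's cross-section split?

At z = 1.92 mm: the cube is present — its section is the full 13.5×26 rectangle; the 15×22.5 cube at (6.5, -2.5) contributes its full rectangle; the cylinder at (6.5, 13.5): section is a regular 8-gon, circumradius r=5.5; the 15×29.5 cube at (2.5, 14) contributes its full rectangle; After the difference (first − rest): starting from the 13.5×26 cube, the 15×22.5 cube at (6.5, -2.5) partially overlaps it — only the 140.00 mm² overlap (of its 337.50 mm²) is removed, clipping the outline; the r=5.5 cylinder at (6.5, 13.5) partially overlaps it — only the 42.78 mm² overlap (of its 85.56 mm²) is removed, clipping the outline; the 15×29.5 cube at (2.5, 14) partially overlaps it — only the 73.33 mm² overlap (of its 442.50 mm²) is removed, clipping the outline — 1 connected region; the cylinder at (5.5, 2.5): section is a regular 8-gon, circumradius r=12; Keeping only the common overlap: the r=12 cylinder at (5.5, 2.5) partially overlaps the result so far; clipping to the common part keeps 65.16 mm² — 1 connected region. The result has 1 disconnected region.

1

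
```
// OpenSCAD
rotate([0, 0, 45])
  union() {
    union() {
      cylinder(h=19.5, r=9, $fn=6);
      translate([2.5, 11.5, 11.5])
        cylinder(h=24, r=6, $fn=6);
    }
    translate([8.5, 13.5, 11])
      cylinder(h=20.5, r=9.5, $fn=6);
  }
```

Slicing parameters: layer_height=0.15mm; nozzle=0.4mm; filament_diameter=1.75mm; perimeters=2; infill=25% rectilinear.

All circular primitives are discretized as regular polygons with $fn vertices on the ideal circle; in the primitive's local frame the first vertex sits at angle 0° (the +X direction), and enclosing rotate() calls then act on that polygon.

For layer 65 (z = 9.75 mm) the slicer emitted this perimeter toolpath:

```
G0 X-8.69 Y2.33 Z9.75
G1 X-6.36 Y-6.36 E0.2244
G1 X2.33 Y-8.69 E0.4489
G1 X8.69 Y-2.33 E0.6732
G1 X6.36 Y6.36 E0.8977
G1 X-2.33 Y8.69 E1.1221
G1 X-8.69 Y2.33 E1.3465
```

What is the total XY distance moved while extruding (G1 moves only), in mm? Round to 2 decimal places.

53.98 mm

Sum the Euclidean lengths of each G1 segment: total = 53.98 mm.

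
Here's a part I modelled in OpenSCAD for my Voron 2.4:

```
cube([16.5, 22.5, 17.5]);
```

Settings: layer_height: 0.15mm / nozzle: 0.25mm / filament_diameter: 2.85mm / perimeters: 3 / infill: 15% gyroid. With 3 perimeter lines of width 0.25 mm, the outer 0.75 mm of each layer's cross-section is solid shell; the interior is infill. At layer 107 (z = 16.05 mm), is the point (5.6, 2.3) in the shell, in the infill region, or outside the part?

infill

At z = 16.05 mm: the cube is present — its section is the full 16.5×22.5 rectangle. Overall, the cross-section is a single solid region. The nearest boundary edge runs (0.00, 0.00)→(16.50, 0.00); distance from the point to it = 2.30 mm. The point is inside the cross-section and 2.30 mm from the nearest boundary — more than the 0.75 mm shell width (3 × 0.25), so it's in the infill interior.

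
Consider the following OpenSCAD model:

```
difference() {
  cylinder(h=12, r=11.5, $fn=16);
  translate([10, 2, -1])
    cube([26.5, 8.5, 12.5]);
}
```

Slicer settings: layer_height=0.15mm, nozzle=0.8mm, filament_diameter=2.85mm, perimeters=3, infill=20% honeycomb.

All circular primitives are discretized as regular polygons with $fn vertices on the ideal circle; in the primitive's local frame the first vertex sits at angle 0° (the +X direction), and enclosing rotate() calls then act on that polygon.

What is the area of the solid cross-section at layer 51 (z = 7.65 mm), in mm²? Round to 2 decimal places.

At z = 7.65 mm: the cylinder: section is a regular 16-gon, circumradius r=11.5 (area = (16/2)·11.500²·sin(360°/16) = 404.88 mm²); the cube at (10, 2) is present — its section is the full 26.5×8.5 rectangle (area 225.25 mm²); After the difference (first − rest): starting from the r=11.5 cylinder (404.88 mm²), the 26.5×8.5 cube at (10, 2) partially overlaps it — only the 2.36 mm² overlap (of its 225.25 mm²) is removed, clipping the outline — area = 402.51 mm². Overall, the cross-section is a single solid region. Net area = 402.51 mm².

402.51 mm²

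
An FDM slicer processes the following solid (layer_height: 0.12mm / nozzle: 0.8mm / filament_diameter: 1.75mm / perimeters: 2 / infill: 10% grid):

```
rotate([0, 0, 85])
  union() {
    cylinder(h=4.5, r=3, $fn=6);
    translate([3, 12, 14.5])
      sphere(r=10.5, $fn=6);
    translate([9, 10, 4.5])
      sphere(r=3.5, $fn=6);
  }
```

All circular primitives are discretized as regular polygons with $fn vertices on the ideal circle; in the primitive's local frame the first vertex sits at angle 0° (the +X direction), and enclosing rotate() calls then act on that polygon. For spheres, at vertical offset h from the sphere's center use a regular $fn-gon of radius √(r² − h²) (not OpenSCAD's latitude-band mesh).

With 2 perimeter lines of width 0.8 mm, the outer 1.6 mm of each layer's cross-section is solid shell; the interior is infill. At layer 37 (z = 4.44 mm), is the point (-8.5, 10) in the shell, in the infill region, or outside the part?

At z = 4.44 mm: the r=3 cylinder gives a regular 6-gon of circumradius 3 (constant along its height); the sphere at (3, 12): section is a regular 6-gon, circumradius = √(r²−h²) = √(10.5²−10.06²) = 3.008; the sphere at (9, 10): section is a regular 6-gon, circumradius = √(r²−h²) = √(3.5²−0.06²) = 3.499; Combining (union): the 3 present regions are separate (no shared area or edge), so areas and boundary lengths simply add and each stays a separate island — 3 connected regions; (whole slice rotated 85° about Z — lengths, areas and connectivity unchanged). Overall, the cross-section has 3 separate islands. Undo the 85° rotation: the query point maps to (9.221, 9.339) in the un-rotated model frame. The nearest boundary edge runs (10.75, 6.97)→(7.25, 6.97); distance from the point to it = 2.37 mm. (Shell/infill is judged within the island containing the point — the largest one.) The point is inside the cross-section and 2.37 mm from the nearest boundary — more than the 1.6 mm shell width (2 × 0.8), so it's in the infill interior.

infill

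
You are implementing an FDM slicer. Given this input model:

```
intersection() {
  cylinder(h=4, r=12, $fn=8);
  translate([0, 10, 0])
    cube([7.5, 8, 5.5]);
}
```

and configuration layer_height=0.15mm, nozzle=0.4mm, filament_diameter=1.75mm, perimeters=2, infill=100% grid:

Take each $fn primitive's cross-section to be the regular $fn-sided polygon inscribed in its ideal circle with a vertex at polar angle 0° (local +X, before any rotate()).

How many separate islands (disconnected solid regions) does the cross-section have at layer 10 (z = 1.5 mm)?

At z = 1.5 mm: the r=12 cylinder gives a regular 8-gon of circumradius 12 (constant along its height); the cube at (0, 10) is present — its section is the full 7.5×8 rectangle; Keeping only the common overlap: the 7.5×8 cube at (0, 10) partially overlaps the r=12 cylinder; clipping to the common part keeps 4.83 mm² — 1 connected region. Overall, the cross-section is a single solid region. Island count = 1.

1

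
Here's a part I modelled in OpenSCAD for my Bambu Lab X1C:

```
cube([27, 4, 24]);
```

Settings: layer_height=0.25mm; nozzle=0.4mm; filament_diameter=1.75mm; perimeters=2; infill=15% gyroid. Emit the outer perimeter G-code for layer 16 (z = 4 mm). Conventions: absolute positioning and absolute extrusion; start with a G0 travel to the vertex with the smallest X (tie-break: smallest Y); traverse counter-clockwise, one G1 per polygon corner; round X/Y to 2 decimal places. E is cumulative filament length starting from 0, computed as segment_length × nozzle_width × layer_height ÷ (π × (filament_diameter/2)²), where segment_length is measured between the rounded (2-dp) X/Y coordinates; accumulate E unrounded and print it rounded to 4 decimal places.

G0 X0.00 Y0.00 Z4.00
G1 X27.00 Y0.00 E1.1225
G1 X27.00 Y4.00 E1.2888
G1 X0.00 Y4.00 E2.4114
G1 X0.00 Y0.00 E2.5777

At z = 4 mm: the cube (footprint 27×4) is included at this height. The outline is a single polygon with 4 vertices. Extrusion per mm of travel: 0.4 × 0.25 / (π × 0.875²) = 0.041575. Accumulating E over each segment gives final E = 2.5777.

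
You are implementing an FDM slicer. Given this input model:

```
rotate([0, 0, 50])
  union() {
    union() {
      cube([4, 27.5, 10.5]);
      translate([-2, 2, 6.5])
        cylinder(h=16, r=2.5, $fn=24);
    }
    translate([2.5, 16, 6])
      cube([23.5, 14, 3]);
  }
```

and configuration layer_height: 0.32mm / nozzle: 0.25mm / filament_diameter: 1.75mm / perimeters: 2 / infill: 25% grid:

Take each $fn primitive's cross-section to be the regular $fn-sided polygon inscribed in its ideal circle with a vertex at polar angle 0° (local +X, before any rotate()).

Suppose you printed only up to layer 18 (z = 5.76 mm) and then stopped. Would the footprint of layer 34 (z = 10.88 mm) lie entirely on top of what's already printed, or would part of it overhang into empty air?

Compare the two slices. At z = 5.76: the cube is present — its section is the full 4×27.5 rectangle (area 110.00 mm²); the cylinder at (-2, 2) is absent (z outside [6.5, 22.5]); Combining (union): only the 4×27.5 cube is present, so the union is just that shape — area = 110.00 mm²; the cube at (2.5, 16) does not reach this height (z outside [6, 9]); Combining (union): only the result so far is present, so the union is just that shape — area = 110.00 mm²; (whole slice rotated 50° about Z — lengths, areas and connectivity unchanged). At z = 10.88: the cube does not reach this height (z outside [0, 10.5]); the r=2.5 cylinder at (-2, 2) gives a regular 24-gon of circumradius 2.5 (constant along its height) (area = (24/2)·2.500²·sin(360°/24) = 19.41 mm²); Combining (union): only the r=2.5 cylinder at (-2, 2) is present, so the union is just that shape — area = 19.41 mm²; the cube at (2.5, 16) does not reach this height (z outside [6, 9]); Taking the union: only the result so far is present, so the union is just that shape — area = 19.41 mm²; (whole slice rotated 50° about Z — lengths, areas and connectivity unchanged). Checking containment: at z = 10.88 the cross-section extends beyond the z = 5.76 cross-section by about 18.43 mm².

part overhangs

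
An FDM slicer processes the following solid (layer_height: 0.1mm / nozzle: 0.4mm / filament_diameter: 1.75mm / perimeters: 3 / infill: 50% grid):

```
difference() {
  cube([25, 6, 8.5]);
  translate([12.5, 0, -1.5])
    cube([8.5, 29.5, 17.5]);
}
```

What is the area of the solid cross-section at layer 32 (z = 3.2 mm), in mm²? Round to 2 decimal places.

At z = 3.2 mm: the 25×6 cube contributes its full rectangle (area 150.00 mm²); the cube at (12.5, 0) (footprint 8.5×29.5) is included at this height (area 250.75 mm²); After the difference (first − rest): starting from the 25×6 cube (150.00 mm²), the 8.5×29.5 cube at (12.5, 0) partially overlaps it — only the 51.00 mm² overlap (of its 250.75 mm²) is removed, clipping the outline — area = 99.00 mm². Overall, the cross-section has 2 separate islands. Net area = 99.00 mm².

99.00 mm²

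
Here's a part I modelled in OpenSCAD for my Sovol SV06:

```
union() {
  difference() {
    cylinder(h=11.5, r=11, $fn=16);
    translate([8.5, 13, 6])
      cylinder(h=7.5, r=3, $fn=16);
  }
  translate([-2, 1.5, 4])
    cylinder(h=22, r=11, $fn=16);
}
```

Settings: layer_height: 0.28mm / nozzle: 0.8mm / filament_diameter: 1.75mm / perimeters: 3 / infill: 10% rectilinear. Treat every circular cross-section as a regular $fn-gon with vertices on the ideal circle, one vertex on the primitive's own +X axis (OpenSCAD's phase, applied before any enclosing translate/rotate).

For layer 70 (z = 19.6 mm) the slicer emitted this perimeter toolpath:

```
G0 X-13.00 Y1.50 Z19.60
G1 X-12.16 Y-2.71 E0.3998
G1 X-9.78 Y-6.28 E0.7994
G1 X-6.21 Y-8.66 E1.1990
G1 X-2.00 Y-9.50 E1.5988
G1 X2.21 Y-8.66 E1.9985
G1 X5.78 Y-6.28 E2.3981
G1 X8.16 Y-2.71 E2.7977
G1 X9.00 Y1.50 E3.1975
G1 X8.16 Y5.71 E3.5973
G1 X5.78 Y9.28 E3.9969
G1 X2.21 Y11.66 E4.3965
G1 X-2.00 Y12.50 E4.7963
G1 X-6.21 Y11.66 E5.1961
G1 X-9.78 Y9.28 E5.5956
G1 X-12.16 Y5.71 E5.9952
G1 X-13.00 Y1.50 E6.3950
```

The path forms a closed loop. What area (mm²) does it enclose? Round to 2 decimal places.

370.40 mm²

Apply the shoelace formula to the sequence of (X, Y) vertices; enclosed area = 370.40 mm².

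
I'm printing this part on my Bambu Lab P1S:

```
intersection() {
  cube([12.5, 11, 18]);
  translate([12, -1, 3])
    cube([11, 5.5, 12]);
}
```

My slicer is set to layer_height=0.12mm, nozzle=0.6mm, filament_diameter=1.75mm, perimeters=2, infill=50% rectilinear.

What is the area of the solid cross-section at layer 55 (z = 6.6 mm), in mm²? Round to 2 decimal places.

2.25 mm²

At z = 6.6 mm: the cube (footprint 12.5×11) is included at this height (area 137.50 mm²); the 11×5.5 cube at (12, -1) contributes its full rectangle (area 60.50 mm²); Keeping only the common overlap: the 11×5.5 cube at (12, -1) partially overlaps the 12.5×11 cube; clipping to the common part keeps 2.25 mm² — area = 2.25 mm². Overall, the cross-section is a single solid region. Net area = 2.25 mm².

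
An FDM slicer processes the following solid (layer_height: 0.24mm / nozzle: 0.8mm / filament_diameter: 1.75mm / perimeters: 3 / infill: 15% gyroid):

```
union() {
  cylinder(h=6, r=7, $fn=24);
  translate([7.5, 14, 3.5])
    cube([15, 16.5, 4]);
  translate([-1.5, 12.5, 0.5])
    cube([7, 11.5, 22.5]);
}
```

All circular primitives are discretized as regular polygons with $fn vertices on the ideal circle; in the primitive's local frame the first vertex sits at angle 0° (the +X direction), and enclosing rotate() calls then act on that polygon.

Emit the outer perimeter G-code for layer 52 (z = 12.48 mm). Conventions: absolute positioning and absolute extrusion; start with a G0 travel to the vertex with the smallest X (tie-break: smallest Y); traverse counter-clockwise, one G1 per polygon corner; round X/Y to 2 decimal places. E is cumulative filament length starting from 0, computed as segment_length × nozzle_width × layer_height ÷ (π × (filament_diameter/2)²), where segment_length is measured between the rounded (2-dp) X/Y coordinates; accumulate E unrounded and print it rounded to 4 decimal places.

At z = 12.48 mm: the cylinder is not intersected at this z (z outside [0, 6]); the cube at (7.5, 14) is not intersected at this z (z outside [3.5, 7.5]); the 7×11.5 cube at (-1.5, 12.5) contributes its full rectangle; Taking the union: only the 7×11.5 cube at (-1.5, 12.5) is present, so the union is just that shape — 1 connected region. The outline is a single polygon with 4 vertices. Extrusion per mm of travel: 0.8 × 0.24 / (π × 0.875²) = 0.079824. Accumulating E over each segment gives final E = 2.9535.

G0 X-1.50 Y12.50 Z12.48
G1 X5.50 Y12.50 E0.5588
G1 X5.50 Y24.00 E1.4767
G1 X-1.50 Y24.00 E2.0355
G1 X-1.50 Y12.50 E2.9535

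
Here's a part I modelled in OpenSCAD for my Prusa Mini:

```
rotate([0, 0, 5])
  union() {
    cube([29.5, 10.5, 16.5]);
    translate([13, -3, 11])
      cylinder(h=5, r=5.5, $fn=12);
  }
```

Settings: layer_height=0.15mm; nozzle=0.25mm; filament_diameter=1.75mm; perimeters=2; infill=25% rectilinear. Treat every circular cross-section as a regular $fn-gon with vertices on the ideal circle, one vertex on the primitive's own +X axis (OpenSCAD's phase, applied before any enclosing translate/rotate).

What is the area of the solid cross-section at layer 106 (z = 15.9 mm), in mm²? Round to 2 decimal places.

At z = 15.9 mm: the 29.5×10.5 cube contributes its full rectangle (area 309.75 mm²); the cylinder at (13, -3): section is a regular 12-gon, circumradius r=5.5 (area = (12/2)·5.500²·sin(360°/12) = 90.75 mm²); Taking the union: the regions partially overlap — summed areas 400.50 mm² minus the doubly-counted overlap 14.83 mm² gives 385.67 mm² — area = 385.67 mm²; (rotated 5° about Z; rotation is an isometry so areas/perimeters/island counts are preserved). Overall, the cross-section is a single solid region. Net area = 385.67 mm².

385.67 mm²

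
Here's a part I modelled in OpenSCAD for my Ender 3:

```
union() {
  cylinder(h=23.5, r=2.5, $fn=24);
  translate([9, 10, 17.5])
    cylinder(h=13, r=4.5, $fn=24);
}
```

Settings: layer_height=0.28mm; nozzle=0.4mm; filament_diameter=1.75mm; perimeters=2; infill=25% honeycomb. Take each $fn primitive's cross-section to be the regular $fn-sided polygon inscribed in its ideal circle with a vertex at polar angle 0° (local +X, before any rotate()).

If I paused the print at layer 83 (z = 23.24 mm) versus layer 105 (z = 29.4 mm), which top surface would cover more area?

Layer 83 (z = 23.24): the r=2.5 cylinder contributes a regular 24-gon of circumradius 2.5 (area = (24/2)·2.500²·sin(360°/24) = 19.41 mm²); the r=4.5 cylinder at (9, 10) contributes a regular 24-gon of circumradius 4.5 (area = (24/2)·4.500²·sin(360°/24) = 62.89 mm²); Combining (union): the 2 present regions are separate (no shared area or edge), so areas and boundary lengths simply add and each stays a separate island — area = 82.30 mm². So its area = 82.30 mm². Layer 105 (z = 29.4): the cylinder is absent (z outside [0, 23.5]); the r=4.5 cylinder at (9, 10) contributes a regular 24-gon of circumradius 4.5 (area = (24/2)·4.500²·sin(360°/24) = 62.89 mm²); Merging all regions: only the r=4.5 cylinder at (9, 10) is present, so the union is just that shape — area = 62.89 mm². So its area = 62.89 mm². Layer 83 is larger (82.30 vs 62.89 mm²).

layer 83 (z = 23.24 mm)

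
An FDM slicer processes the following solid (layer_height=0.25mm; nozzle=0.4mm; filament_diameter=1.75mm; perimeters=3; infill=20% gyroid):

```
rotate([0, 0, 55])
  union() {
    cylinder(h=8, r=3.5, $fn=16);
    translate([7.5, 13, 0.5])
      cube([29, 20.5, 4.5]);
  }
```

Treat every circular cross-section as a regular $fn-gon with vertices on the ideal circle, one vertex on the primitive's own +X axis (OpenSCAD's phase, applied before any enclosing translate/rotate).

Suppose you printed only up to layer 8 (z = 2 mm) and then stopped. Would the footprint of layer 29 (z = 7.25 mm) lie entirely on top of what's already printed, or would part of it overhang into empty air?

Compare the two slices. At z = 2: the r=3.5 cylinder gives a regular 16-gon of circumradius 3.5 (constant along its height) (area = (16/2)·3.500²·sin(360°/16) = 37.50 mm²); the cube at (7.5, 13) is present — its section is the full 29×20.5 rectangle (area 594.50 mm²); Merging all regions: the 2 present regions are separate (no shared area or edge), so areas and boundary lengths simply add and each stays a separate island — area = 632.00 mm²; (whole slice rotated 55° about Z — lengths, areas and connectivity unchanged). At z = 7.25: the r=3.5 cylinder contributes a regular 16-gon of circumradius 3.5 (area = (16/2)·3.500²·sin(360°/16) = 37.50 mm²); the cube at (7.5, 13) is not intersected at this z (z outside [0.5, 5]); Merging all regions: only the r=3.5 cylinder is present, so the union is just that shape — area = 37.50 mm²; (whole slice rotated 55° about Z — lengths, areas and connectivity unchanged). Checking containment: the cross-section at z = 7.25 is a subset of the cross-section at z = 2.

entirely on top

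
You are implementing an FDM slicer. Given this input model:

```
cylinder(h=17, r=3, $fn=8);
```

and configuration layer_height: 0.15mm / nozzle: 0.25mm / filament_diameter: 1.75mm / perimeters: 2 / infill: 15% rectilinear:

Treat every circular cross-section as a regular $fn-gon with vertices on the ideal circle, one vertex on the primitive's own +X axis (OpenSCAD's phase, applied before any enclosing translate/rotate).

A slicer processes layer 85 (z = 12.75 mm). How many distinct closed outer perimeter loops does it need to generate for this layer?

1

At z = 12.75 mm: the r=3 cylinder gives a regular 8-gon of circumradius 3 (constant along its height). The result has 1 disconnected region.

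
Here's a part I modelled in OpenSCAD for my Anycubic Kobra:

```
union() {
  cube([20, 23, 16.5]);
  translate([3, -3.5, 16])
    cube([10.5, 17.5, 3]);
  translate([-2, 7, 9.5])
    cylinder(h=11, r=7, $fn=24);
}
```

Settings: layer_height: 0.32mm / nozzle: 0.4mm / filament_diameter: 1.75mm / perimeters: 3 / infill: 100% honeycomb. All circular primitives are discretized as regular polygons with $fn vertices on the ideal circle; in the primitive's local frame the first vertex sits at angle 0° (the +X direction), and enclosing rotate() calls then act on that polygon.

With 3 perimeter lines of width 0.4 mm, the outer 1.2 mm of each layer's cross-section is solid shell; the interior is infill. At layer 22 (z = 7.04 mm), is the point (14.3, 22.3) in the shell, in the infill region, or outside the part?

shell

At z = 7.04 mm: the cube is present — its section is the full 20×23 rectangle; the cube at (3, -3.5) is not intersected at this z (z outside [16, 19]); the cylinder at (-2, 7) is not intersected at this z (z outside [9.5, 20.5]); Taking the union: only the 20×23 cube is present, so the union is just that shape — 1 connected region. Overall, the cross-section is a single solid region. The nearest boundary edge runs (20.00, 23.00)→(0.00, 23.00); distance from the point to it = 0.70 mm. The point is inside the cross-section, 0.70 mm from the nearest boundary — within the 1.2 mm shell band (3 × 0.4).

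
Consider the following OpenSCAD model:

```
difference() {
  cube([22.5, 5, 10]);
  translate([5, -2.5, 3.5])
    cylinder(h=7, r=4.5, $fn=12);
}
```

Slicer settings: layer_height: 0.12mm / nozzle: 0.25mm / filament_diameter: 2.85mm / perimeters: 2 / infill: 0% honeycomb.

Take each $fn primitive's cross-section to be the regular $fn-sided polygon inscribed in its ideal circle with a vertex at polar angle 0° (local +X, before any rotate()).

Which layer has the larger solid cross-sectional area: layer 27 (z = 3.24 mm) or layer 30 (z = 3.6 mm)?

layer 27 (z = 3.24 mm)

Layer 27 (z = 3.24): the cube is present — its section is the full 22.5×5 rectangle (area 112.50 mm²); the cylinder at (5, -2.5) does not reach this height (z outside [3.5, 10.5]); Subtracting the remaining from the first: none of the subtracted shapes is present at this height, so the 22.5×5 cube is unchanged — area = 112.50 mm². So its area = 112.50 mm². Layer 30 (z = 3.6): the cube is present — its section is the full 22.5×5 rectangle (area 112.50 mm²); the cylinder at (5, -2.5): section is a regular 12-gon, circumradius r=4.5 (area = (12/2)·4.500²·sin(360°/12) = 60.75 mm²); Subtracting the remaining from the first: starting from the 22.5×5 cube (112.50 mm²), the r=4.5 cylinder at (5, -2.5) partially overlaps it — only the 9.60 mm² overlap (of its 60.75 mm²) is removed, clipping the outline — area = 102.90 mm². So its area = 102.90 mm². Layer 27 is larger (112.50 vs 102.90 mm²).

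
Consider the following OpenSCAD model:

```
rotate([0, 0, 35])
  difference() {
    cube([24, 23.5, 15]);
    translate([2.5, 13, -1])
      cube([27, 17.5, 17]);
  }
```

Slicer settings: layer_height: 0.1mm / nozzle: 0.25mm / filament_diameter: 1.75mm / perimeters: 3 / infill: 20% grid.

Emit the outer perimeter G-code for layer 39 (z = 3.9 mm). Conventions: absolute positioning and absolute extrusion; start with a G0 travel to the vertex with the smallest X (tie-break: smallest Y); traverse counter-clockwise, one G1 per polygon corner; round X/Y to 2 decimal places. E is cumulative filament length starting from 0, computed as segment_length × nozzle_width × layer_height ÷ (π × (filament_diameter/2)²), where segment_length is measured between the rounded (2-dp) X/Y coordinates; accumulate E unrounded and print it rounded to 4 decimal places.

At z = 3.9 mm: the cube (footprint 24×23.5) is included at this height; the 27×17.5 cube at (2.5, 13) contributes its full rectangle; Taking the first minus the rest: starting from the 24×23.5 cube, the 27×17.5 cube at (2.5, 13) partially overlaps it — only the 225.75 mm² overlap (of its 472.50 mm²) is removed, clipping the outline — 1 connected region; (whole slice rotated 35° about Z — lengths, areas and connectivity unchanged). The outline is a single polygon with 6 vertices. Extrusion per mm of travel: 0.25 × 0.1 / (π × 0.875²) = 0.010394. Accumulating E over each segment gives final E = 0.9873.

G0 X-13.48 Y19.25 Z3.90
G1 X0.00 Y0.00 E0.2443
G1 X19.66 Y13.77 E0.4937
G1 X12.20 Y24.41 E0.6288
G1 X-5.41 Y12.08 E0.8522
G1 X-11.43 Y20.68 E0.9614
G1 X-13.48 Y19.25 E0.9873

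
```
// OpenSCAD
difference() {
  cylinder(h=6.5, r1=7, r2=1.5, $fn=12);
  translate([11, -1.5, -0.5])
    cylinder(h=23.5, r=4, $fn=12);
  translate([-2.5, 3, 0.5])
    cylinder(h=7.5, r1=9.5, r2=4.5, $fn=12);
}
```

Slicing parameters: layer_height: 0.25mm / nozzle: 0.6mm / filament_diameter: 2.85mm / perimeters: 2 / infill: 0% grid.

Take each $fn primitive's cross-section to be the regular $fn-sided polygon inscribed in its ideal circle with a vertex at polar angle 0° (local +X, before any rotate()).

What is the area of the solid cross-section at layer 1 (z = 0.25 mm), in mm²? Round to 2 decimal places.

At z = 0.25 mm: the cone contributes a regular 12-gon of circumradius 6.788 (interpolated between r1=7 and r2=1.5 at t=0.038) (area = (12/2)·6.788²·sin(360°/12) = 138.25 mm²); the r=4 cylinder at (11, -1.5) contributes a regular 12-gon of circumradius 4 (area = (12/2)·4.000²·sin(360°/12) = 48.00 mm²); the cone at (-2.5, 3) is absent (z outside [0.5, 8]); Taking the first minus the rest: starting from the cone (138.25 mm²), the r=4 cylinder at (11, -1.5) misses the remaining region (no effect) — area = 138.25 mm². Overall, the cross-section is a single solid region. Net area = 138.25 mm².

138.25 mm²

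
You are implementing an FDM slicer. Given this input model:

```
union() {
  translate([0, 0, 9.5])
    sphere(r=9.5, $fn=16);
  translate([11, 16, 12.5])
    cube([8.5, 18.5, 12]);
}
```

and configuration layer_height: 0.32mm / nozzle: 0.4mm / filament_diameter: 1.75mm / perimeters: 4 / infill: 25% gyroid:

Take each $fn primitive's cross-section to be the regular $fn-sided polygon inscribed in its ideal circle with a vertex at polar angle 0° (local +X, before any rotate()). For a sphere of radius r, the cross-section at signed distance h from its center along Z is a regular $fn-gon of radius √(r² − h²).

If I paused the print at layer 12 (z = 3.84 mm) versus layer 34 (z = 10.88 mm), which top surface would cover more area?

layer 34 (z = 10.88 mm)

Layer 12 (z = 3.84): the r=9.5 sphere slices to a regular 16-gon of circumradius 7.630 (√(r²−h²) with h=5.66 from center) (area = (16/2)·7.630²·sin(360°/16) = 178.22 mm²); the cube at (11, 16) is not intersected at this z (z outside [12.5, 24.5]); Merging all regions: only the r=9.5 sphere is present, so the union is just that shape — area = 178.22 mm². So its area = 178.22 mm². Layer 34 (z = 10.88): the r=9.5 sphere contributes a regular 16-gon of circumradius √(9.5²−1.38²) = 9.399 (area = (16/2)·9.399²·sin(360°/16) = 270.47 mm²); the cube at (11, 16) does not reach this height (z outside [12.5, 24.5]); Combining (union): only the r=9.5 sphere is present, so the union is just that shape — area = 270.47 mm². So its area = 270.47 mm². Layer 34 is larger (270.47 vs 178.22 mm²).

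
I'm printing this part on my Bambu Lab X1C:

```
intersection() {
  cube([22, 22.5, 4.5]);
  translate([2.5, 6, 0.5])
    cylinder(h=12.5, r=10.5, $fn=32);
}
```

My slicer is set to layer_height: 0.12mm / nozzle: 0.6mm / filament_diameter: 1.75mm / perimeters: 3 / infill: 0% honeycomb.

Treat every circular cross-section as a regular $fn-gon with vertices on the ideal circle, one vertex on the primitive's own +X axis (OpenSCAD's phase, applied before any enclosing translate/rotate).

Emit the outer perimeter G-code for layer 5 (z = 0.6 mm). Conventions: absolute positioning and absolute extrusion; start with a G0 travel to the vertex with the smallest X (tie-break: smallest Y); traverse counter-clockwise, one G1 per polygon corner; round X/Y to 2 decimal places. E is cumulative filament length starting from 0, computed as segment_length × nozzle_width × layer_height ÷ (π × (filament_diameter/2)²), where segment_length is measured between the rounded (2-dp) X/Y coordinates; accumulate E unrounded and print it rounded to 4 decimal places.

G0 X0.00 Y0.00 Z0.60
G1 X11.09 Y0.00 E0.3320
G1 X11.23 Y0.17 E0.3386
G1 X12.20 Y1.98 E0.4000
G1 X12.80 Y3.95 E0.4617
G1 X13.00 Y6.00 E0.5233
G1 X12.80 Y8.05 E0.5850
G1 X12.20 Y10.02 E0.6466
G1 X11.23 Y11.83 E0.7081
G1 X9.92 Y13.42 E0.7698
G1 X8.33 Y14.73 E0.8314
G1 X6.52 Y15.70 E0.8929
G1 X4.55 Y16.30 E0.9546
G1 X2.50 Y16.50 E1.0162
G1 X0.45 Y16.30 E1.0779
G1 X0.00 Y16.16 E1.0920
G1 X0.00 Y0.00 E1.5757

At z = 0.6 mm: the cube is present — its section is the full 22×22.5 rectangle; the r=10.5 cylinder at (2.5, 6) contributes a regular 32-gon of circumradius 10.5; Keeping only the common overlap: the r=10.5 cylinder at (2.5, 6) partially overlaps the 22×22.5 cube; clipping to the common part keeps 186.13 mm² — 1 connected region. The outline is a single polygon with 16 vertices. Extrusion per mm of travel: 0.6 × 0.12 / (π × 0.875²) = 0.029934. Accumulating E over each segment gives final E = 1.5757.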